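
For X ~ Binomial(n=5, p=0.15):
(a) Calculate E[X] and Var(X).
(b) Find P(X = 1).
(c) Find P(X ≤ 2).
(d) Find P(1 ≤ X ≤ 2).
(a) E[X] = 0.7500, Var(X) = 0.6375
(b) P(X = 1) = 0.391505
(c) P(X ≤ 2) = 0.973388
(d) P(1 ≤ X ≤ 2) = 0.529683

We have X ~ Binomial(n=5, p=0.15).

(a) Moments:
E[X] = 0.7500
Var(X) = 0.6375
σ = √Var(X) = 0.7984

(b) Point probability using PMF:
P(X = 1) = 0.391505

(c) Cumulative probability using CDF:
P(X ≤ 2) = F(2) = 0.973388

(d) Range probability:
P(1 ≤ X ≤ 2) = P(X ≤ 2) - P(X ≤ 0)
                   = F(2) - F(0)
                   = 0.973388 - 0.443705
                   = 0.529683

This means approximately 53.0% of outcomes fall in the interval [1, 2].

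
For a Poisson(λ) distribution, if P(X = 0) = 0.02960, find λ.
λ = 3.5200

For a Poisson(λ) distribution, the PMF at 0 is:
P(X = 0) = λ^0 e^(-λ) / 0! = e^(-λ)

Given P(X = 0) = 0.02960:
e^(-λ) = 0.02960
-λ = ln(0.02960)
λ = -ln(0.02960) = 3.5200

Verification: e^(-3.5200) = 0.02960 ✓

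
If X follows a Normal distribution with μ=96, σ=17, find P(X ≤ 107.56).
0.751748

We have X ~ Normal(μ=96, σ=17).

The CDF gives us P(X ≤ k).

Using the CDF:
P(X ≤ 107.56) = 0.751748

This means there's approximately a 75.2% chance that X is at most 107.56.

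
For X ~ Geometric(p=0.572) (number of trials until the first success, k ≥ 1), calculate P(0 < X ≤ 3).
0.921597

We have X ~ Geometric(p=0.572) (number of trials until the first success, k ≥ 1).

To find P(0 < X ≤ 3), we use:
P(0 < X ≤ 3) = P(X ≤ 3) - P(X ≤ 0)
                 = F(3) - F(0)
                 = 0.921597 - 0.000000
                 = 0.921597

So there's approximately a 92.2% chance that X falls in this range.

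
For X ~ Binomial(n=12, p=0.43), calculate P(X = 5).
0.227610

We have X ~ Binomial(n=12, p=0.43).

For a Binomial distribution, the PMF gives us the probability of each outcome.

Using the PMF formula:
P(X = 5) = 0.227610

Rounded to 4 decimal places: 0.2276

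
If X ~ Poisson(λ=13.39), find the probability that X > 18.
0.086492

We have X ~ Poisson(λ=13.39).

P(X > 18) = 1 - P(X ≤ 18)
                = 1 - F(18)
                = 1 - 0.913508
                = 0.086492

So there's approximately a 8.6% chance that X exceeds 18.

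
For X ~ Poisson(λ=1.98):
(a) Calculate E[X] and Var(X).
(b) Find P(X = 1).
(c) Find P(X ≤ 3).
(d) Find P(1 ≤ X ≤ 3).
(a) E[X] = 1.9800, Var(X) = 1.9800
(b) P(X = 1) = 0.273377
(c) P(X ≤ 3) = 0.860714
(d) P(1 ≤ X ≤ 3) = 0.722645

We have X ~ Poisson(λ=1.98).

(a) Moments:
E[X] = 1.9800
Var(X) = 1.9800
σ = √Var(X) = 1.4071

(b) Point probability using PMF:
P(X = 1) = 0.273377

(c) Cumulative probability using CDF:
P(X ≤ 3) = F(3) = 0.860714

(d) Range probability:
P(1 ≤ X ≤ 3) = P(X ≤ 3) - P(X ≤ 0)
                   = F(3) - F(0)
                   = 0.860714 - 0.138069
                   = 0.722645

This means approximately 72.3% of outcomes fall in the interval [1, 3].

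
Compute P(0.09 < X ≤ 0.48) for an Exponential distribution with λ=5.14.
0.544822

We have X ~ Exponential(λ=5.14).

To find P(0.09 < X ≤ 0.48), we use:
P(0.09 < X ≤ 0.48) = P(X ≤ 0.48) - P(X ≤ 0.09)
                 = F(0.48) - F(0.09)
                 = 0.915178 - 0.370356
                 = 0.544822

So there's approximately a 54.5% chance that X falls in this range.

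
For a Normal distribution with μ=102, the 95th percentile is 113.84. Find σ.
σ = 7.1982

For X ~ Normal(μ, σ), the p-th percentile satisfies x = μ + z_p × σ,
where z_p = Φ⁻¹(p) is the standard normal quantile.

Step 1: z_{0.95} = Φ⁻¹(0.95) = 1.6449

Step 2: Solve for σ:
113.84 = 102 + 1.6449 × σ
σ = (113.84 - 102) / 1.6449
σ = 11.84 / 1.6449
σ = 7.1982

Verification: μ + z × σ = 102 + 1.6449 × 7.1982 = 113.84 ✓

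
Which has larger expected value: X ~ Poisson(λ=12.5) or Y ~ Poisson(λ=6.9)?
X has larger mean (12.5000 > 6.9000)

Compute the expected value for each distribution:

X ~ Poisson(λ=12.5):
E[X] = 12.5000

Y ~ Poisson(λ=6.9):
E[Y] = 6.9000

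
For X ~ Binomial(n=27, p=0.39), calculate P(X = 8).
0.099118

We have X ~ Binomial(n=27, p=0.39).

For a Binomial distribution, the PMF gives us the probability of each outcome.

Using the PMF formula:
P(X = 8) = 0.099118

Rounded to 4 decimal places: 0.0991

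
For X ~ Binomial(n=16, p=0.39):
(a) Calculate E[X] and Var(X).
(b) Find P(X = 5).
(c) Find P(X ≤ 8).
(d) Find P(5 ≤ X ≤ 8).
(a) E[X] = 6.2400, Var(X) = 3.8064
(b) P(X = 5) = 0.171488
(c) P(X ≤ 8) = 0.875833
(d) P(5 ≤ X ≤ 8) = 0.688132

We have X ~ Binomial(n=16, p=0.39).

(a) Moments:
E[X] = 6.2400
Var(X) = 3.8064
σ = √Var(X) = 1.9510

(b) Point probability using PMF:
P(X = 5) = 0.171488

(c) Cumulative probability using CDF:
P(X ≤ 8) = F(8) = 0.875833

(d) Range probability:
P(5 ≤ X ≤ 8) = P(X ≤ 8) - P(X ≤ 4)
                   = F(8) - F(4)
                   = 0.875833 - 0.187701
                   = 0.688132

This means approximately 68.8% of outcomes fall in the interval [5, 8].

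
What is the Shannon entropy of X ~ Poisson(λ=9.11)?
2.5139 nats

We have X ~ Poisson(λ=9.11).

The Shannon entropy measures the uncertainty or information content of the distribution.

For a Poisson distribution with λ=9.11:
H(X) = 2.5139 nats

(In bits, this would be 3.6268 bits.)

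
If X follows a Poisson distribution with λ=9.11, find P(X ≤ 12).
0.867623

We have X ~ Poisson(λ=9.11).

The CDF gives us P(X ≤ k).

Using the CDF:
P(X ≤ 12) = 0.867623

This means there's approximately a 86.8% chance that X is at most 12.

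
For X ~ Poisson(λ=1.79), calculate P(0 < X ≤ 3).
0.725933

We have X ~ Poisson(λ=1.79).

To find P(0 < X ≤ 3), we use:
P(0 < X ≤ 3) = P(X ≤ 3) - P(X ≤ 0)
                 = F(3) - F(0)
                 = 0.892893 - 0.166960
                 = 0.725933

So there's approximately a 72.6% chance that X falls in this range.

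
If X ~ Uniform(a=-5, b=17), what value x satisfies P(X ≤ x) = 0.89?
14.5800

We have X ~ Uniform(a=-5, b=17).

We want to find x such that P(X ≤ x) = 0.89.

This is the 89th percentile, which means 89% of values fall below this point.

Using the inverse CDF (quantile function):
x = F⁻¹(0.89) = 14.5800

Verification: P(X ≤ 14.5800) = 0.89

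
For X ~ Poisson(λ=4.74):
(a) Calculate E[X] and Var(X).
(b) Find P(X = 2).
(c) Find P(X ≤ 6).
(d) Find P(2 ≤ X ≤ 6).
(a) E[X] = 4.7400, Var(X) = 4.7400
(b) P(X = 2) = 0.098168
(c) P(X ≤ 6) = 0.799129
(d) P(2 ≤ X ≤ 6) = 0.748969

We have X ~ Poisson(λ=4.74).

(a) Moments:
E[X] = 4.7400
Var(X) = 4.7400
σ = √Var(X) = 2.1772

(b) Point probability using PMF:
P(X = 2) = 0.098168

(c) Cumulative probability using CDF:
P(X ≤ 6) = F(6) = 0.799129

(d) Range probability:
P(2 ≤ X ≤ 6) = P(X ≤ 6) - P(X ≤ 1)
                   = F(6) - F(1)
                   = 0.799129 - 0.050160
                   = 0.748969

This means approximately 74.9% of outcomes fall in the interval [2, 6].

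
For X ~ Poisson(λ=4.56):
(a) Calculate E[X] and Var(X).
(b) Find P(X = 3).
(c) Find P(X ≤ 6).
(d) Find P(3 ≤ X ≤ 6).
(a) E[X] = 4.5600, Var(X) = 4.5600
(b) P(X = 3) = 0.165333
(c) P(X ≤ 6) = 0.823287
(d) P(3 ≤ X ≤ 6) = 0.656346

We have X ~ Poisson(λ=4.56).

(a) Moments:
E[X] = 4.5600
Var(X) = 4.5600
σ = √Var(X) = 2.1354

(b) Point probability using PMF:
P(X = 3) = 0.165333

(c) Cumulative probability using CDF:
P(X ≤ 6) = F(6) = 0.823287

(d) Range probability:
P(3 ≤ X ≤ 6) = P(X ≤ 6) - P(X ≤ 2)
                   = F(6) - F(2)
                   = 0.823287 - 0.166941
                   = 0.656346

This means approximately 65.6% of outcomes fall in the interval [3, 6].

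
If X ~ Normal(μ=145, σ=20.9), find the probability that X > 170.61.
0.110220

We have X ~ Normal(μ=145, σ=20.9).

P(X > 170.61) = 1 - P(X ≤ 170.61)
                = 1 - F(170.61)
                = 1 - 0.889780
                = 0.110220

So there's approximately a 11.0% chance that X exceeds 170.61.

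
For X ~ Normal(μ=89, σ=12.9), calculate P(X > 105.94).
0.094561

We have X ~ Normal(μ=89, σ=12.9).

P(X > 105.94) = 1 - P(X ≤ 105.94)
                = 1 - F(105.94)
                = 1 - 0.905439
                = 0.094561

So there's approximately a 9.5% chance that X exceeds 105.94.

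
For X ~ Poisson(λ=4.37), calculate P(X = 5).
0.168019

We have X ~ Poisson(λ=4.37).

For a Poisson distribution, the PMF gives us the probability of each outcome.

Using the PMF formula:
P(X = 5) = 0.168019

Rounded to 4 decimal places: 0.1680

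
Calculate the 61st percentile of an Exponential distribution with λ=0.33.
2.8534

We have X ~ Exponential(λ=0.33).

We want to find x such that P(X ≤ x) = 0.61.

This is the 61st percentile, which means 61% of values fall below this point.

Using the inverse CDF (quantile function):
x = F⁻¹(0.61) = 2.8534

Verification: P(X ≤ 2.8534) = 0.61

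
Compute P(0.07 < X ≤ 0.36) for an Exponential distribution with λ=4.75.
0.536263

We have X ~ Exponential(λ=4.75).

To find P(0.07 < X ≤ 0.36), we use:
P(0.07 < X ≤ 0.36) = P(X ≤ 0.36) - P(X ≤ 0.07)
                 = F(0.36) - F(0.07)
                 = 0.819134 - 0.282871
                 = 0.536263

So there's approximately a 53.6% chance that X falls in this range.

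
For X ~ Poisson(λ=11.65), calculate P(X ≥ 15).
0.197271

We have X ~ Poisson(λ=11.65).

For discrete distributions, P(X ≥ 15) = 1 - P(X ≤ 14).

P(X ≤ 14) = 0.802729
P(X ≥ 15) = 1 - 0.802729 = 0.197271

So there's approximately a 19.7% chance that X is at least 15.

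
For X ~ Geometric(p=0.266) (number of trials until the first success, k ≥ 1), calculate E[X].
3.7594

We have X ~ Geometric(p=0.266) (number of trials until the first success, k ≥ 1).

For a Geometric distribution with p=0.266 (number of trials until the first success, k ≥ 1):
E[X] = 3.7594

This is the expected (average) value of X.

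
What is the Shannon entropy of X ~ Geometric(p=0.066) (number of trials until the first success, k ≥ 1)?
3.6843 nats

We have X ~ Geometric(p=0.066) (number of trials until the first success, k ≥ 1).

The Shannon entropy measures the uncertainty or information content of the distribution.

For a Geometric distribution with p=0.066 (number of trials until the first success, k ≥ 1):
H(X) = 3.6843 nats

(In bits, this would be 5.3154 bits.)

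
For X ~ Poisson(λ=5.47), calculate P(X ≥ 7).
0.309257

We have X ~ Poisson(λ=5.47).

For discrete distributions, P(X ≥ 7) = 1 - P(X ≤ 6).

P(X ≤ 6) = 0.690743
P(X ≥ 7) = 1 - 0.690743 = 0.309257

So there's approximately a 30.9% chance that X is at least 7.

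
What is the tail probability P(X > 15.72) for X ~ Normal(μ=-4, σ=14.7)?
0.089880

We have X ~ Normal(μ=-4, σ=14.7).

P(X > 15.72) = 1 - P(X ≤ 15.72)
                = 1 - F(15.72)
                = 1 - 0.910120
                = 0.089880

So there's approximately a 9.0% chance that X exceeds 15.72.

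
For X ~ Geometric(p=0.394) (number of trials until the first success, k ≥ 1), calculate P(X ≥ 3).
0.367236

We have X ~ Geometric(p=0.394) (number of trials until the first success, k ≥ 1).

For discrete distributions, P(X ≥ 3) = 1 - P(X ≤ 2).

P(X ≤ 2) = 0.632764
P(X ≥ 3) = 1 - 0.632764 = 0.367236

So there's approximately a 36.7% chance that X is at least 3.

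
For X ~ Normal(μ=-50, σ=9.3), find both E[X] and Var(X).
E[X] = -50.0000, Var(X) = 86.4900

We have X ~ Normal(μ=-50, σ=9.3).

For a Normal distribution with μ=-50, σ=9.3:

Expected value:
E[X] = -50.0000

Variance:
Var(X) = 86.4900

Standard deviation:
σ = √Var(X) = 9.3000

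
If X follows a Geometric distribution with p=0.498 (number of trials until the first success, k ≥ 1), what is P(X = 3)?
0.125498

We have X ~ Geometric(p=0.498) (number of trials until the first success, k ≥ 1).

For a Geometric distribution, the PMF gives us the probability of each outcome.

Using the PMF formula:
P(X = 3) = 0.125498

Rounded to 4 decimal places: 0.1255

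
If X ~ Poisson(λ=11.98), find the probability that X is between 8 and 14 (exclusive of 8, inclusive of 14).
0.617489

We have X ~ Poisson(λ=11.98).

To find P(8 < X ≤ 14), we use:
P(8 < X ≤ 14) = P(X ≤ 14) - P(X ≤ 8)
                 = F(14) - F(8)
                 = 0.773831 - 0.156343
                 = 0.617489

So there's approximately a 61.7% chance that X falls in this range.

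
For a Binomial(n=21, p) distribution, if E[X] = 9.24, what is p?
p = 0.44

For a Binomial(n, p) distribution:
E[X] = n × p

Given n = 21 and E[X] = 9.24:
9.24 = 21 × p
p = 9.24 / 21 = 0.44

Verification: Binomial(21, 0.44) has E[X] = 9.24 ✓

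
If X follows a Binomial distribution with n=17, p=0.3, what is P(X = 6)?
0.178396

We have X ~ Binomial(n=17, p=0.3).

For a Binomial distribution, the PMF gives us the probability of each outcome.

Using the PMF formula:
P(X = 6) = 0.178396

Rounded to 4 decimal places: 0.1784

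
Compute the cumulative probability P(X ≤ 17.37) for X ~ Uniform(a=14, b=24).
0.337000

We have X ~ Uniform(a=14, b=24).

The CDF gives us P(X ≤ k).

Using the CDF:
P(X ≤ 17.37) = 0.337000

This means there's approximately a 33.7% chance that X is at most 17.37.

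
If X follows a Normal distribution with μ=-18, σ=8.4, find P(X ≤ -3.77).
0.954872

We have X ~ Normal(μ=-18, σ=8.4).

The CDF gives us P(X ≤ k).

Using the CDF:
P(X ≤ -3.77) = 0.954872

This means there's approximately a 95.5% chance that X is at most -3.77.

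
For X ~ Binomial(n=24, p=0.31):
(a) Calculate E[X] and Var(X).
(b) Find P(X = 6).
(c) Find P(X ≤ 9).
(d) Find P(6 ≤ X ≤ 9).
(a) E[X] = 7.4400, Var(X) = 5.1336
(b) P(X = 6) = 0.150136
(c) P(X ≤ 9) = 0.819743
(d) P(6 ≤ X ≤ 9) = 0.621442

We have X ~ Binomial(n=24, p=0.31).

(a) Moments:
E[X] = 7.4400
Var(X) = 5.1336
σ = √Var(X) = 2.2657

(b) Point probability using PMF:
P(X = 6) = 0.150136

(c) Cumulative probability using CDF:
P(X ≤ 9) = F(9) = 0.819743

(d) Range probability:
P(6 ≤ X ≤ 9) = P(X ≤ 9) - P(X ≤ 5)
                   = F(9) - F(5)
                   = 0.819743 - 0.198301
                   = 0.621442

This means approximately 62.1% of outcomes fall in the interval [6, 9].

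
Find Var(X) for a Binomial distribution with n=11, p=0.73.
2.1681

We have X ~ Binomial(n=11, p=0.73).

For a Binomial distribution with n=11, p=0.73:
Var(X) = 2.1681

The variance measures the spread of the distribution around the mean.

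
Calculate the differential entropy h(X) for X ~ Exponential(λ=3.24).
-0.1756 nats

We have X ~ Exponential(λ=3.24).

The differential entropy measures the uncertainty or information content of the distribution.

For an Exponential distribution with λ=3.24:
h(X) = -0.1756 nats

(In bits, this would be -0.2533 bits.)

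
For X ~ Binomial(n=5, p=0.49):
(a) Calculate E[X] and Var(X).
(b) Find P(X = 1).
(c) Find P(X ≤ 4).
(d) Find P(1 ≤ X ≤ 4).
(a) E[X] = 2.4500, Var(X) = 1.2495
(b) P(X = 1) = 0.165747
(c) P(X ≤ 4) = 0.971752
(d) P(1 ≤ X ≤ 4) = 0.937250

We have X ~ Binomial(n=5, p=0.49).

(a) Moments:
E[X] = 2.4500
Var(X) = 1.2495
σ = √Var(X) = 1.1178

(b) Point probability using PMF:
P(X = 1) = 0.165747

(c) Cumulative probability using CDF:
P(X ≤ 4) = F(4) = 0.971752

(d) Range probability:
P(1 ≤ X ≤ 4) = P(X ≤ 4) - P(X ≤ 0)
                   = F(4) - F(0)
                   = 0.971752 - 0.034503
                   = 0.937250

This means approximately 93.7% of outcomes fall in the interval [1, 4].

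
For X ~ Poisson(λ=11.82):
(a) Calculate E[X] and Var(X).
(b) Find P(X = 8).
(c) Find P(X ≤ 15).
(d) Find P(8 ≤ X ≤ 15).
(a) E[X] = 11.8200, Var(X) = 11.8200
(b) P(X = 8) = 0.069512
(c) P(X ≤ 15) = 0.857150
(d) P(8 ≤ X ≤ 15) = 0.759483

We have X ~ Poisson(λ=11.82).

(a) Moments:
E[X] = 11.8200
Var(X) = 11.8200
σ = √Var(X) = 3.4380

(b) Point probability using PMF:
P(X = 8) = 0.069512

(c) Cumulative probability using CDF:
P(X ≤ 15) = F(15) = 0.857150

(d) Range probability:
P(8 ≤ X ≤ 15) = P(X ≤ 15) - P(X ≤ 7)
                   = F(15) - F(7)
                   = 0.857150 - 0.097667
                   = 0.759483

This means approximately 75.9% of outcomes fall in the interval [8, 15].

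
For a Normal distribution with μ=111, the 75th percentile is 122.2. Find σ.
σ = 16.6051

For X ~ Normal(μ, σ), the p-th percentile satisfies x = μ + z_p × σ,
where z_p = Φ⁻¹(p) is the standard normal quantile.

Step 1: z_{0.75} = Φ⁻¹(0.75) = 0.6745

Step 2: Solve for σ:
122.2 = 111 + 0.6745 × σ
σ = (122.2 - 111) / 0.6745
σ = 11.20 / 0.6745
σ = 16.6051

Verification: μ + z × σ = 111 + 0.6745 × 16.6051 = 122.20 ✓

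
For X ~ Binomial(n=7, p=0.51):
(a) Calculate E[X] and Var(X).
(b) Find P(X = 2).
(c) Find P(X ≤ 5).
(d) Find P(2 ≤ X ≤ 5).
(a) E[X] = 3.5700, Var(X) = 1.7493
(b) P(X = 2) = 0.154291
(c) P(X ≤ 5) = 0.930671
(d) P(2 ≤ X ≤ 5) = 0.874475

We have X ~ Binomial(n=7, p=0.51).

(a) Moments:
E[X] = 3.5700
Var(X) = 1.7493
σ = √Var(X) = 1.3226

(b) Point probability using PMF:
P(X = 2) = 0.154291

(c) Cumulative probability using CDF:
P(X ≤ 5) = F(5) = 0.930671

(d) Range probability:
P(2 ≤ X ≤ 5) = P(X ≤ 5) - P(X ≤ 1)
                   = F(5) - F(1)
                   = 0.930671 - 0.056196
                   = 0.874475

This means approximately 87.4% of outcomes fall in the interval [2, 5].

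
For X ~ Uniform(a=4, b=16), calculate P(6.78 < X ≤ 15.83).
0.754167

We have X ~ Uniform(a=4, b=16).

To find P(6.78 < X ≤ 15.83), we use:
P(6.78 < X ≤ 15.83) = P(X ≤ 15.83) - P(X ≤ 6.78)
                 = F(15.83) - F(6.78)
                 = 0.985833 - 0.231667
                 = 0.754167

So there's approximately a 75.4% chance that X falls in this range.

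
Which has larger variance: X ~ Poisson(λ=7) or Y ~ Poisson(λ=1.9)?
X has larger variance (7.0000 > 1.9000)

Compute the variance for each distribution:

X ~ Poisson(λ=7):
Var(X) = 7.0000

Y ~ Poisson(λ=1.9):
Var(Y) = 1.9000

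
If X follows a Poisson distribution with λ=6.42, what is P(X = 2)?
0.033564

We have X ~ Poisson(λ=6.42).

For a Poisson distribution, the PMF gives us the probability of each outcome.

Using the PMF formula:
P(X = 2) = 0.033564

Rounded to 4 decimal places: 0.0336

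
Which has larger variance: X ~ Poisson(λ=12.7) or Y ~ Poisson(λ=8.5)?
X has larger variance (12.7000 > 8.5000)

Compute the variance for each distribution:

X ~ Poisson(λ=12.7):
Var(X) = 12.7000

Y ~ Poisson(λ=8.5):
Var(Y) = 8.5000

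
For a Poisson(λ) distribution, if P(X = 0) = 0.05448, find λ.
λ = 2.9099

For a Poisson(λ) distribution, the PMF at 0 is:
P(X = 0) = λ^0 e^(-λ) / 0! = e^(-λ)

Given P(X = 0) = 0.05448:
e^(-λ) = 0.05448
-λ = ln(0.05448)
λ = -ln(0.05448) = 2.9099

Verification: e^(-2.9099) = 0.05448 ✓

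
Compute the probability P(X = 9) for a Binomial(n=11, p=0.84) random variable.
0.293168

We have X ~ Binomial(n=11, p=0.84).

For a Binomial distribution, the PMF gives us the probability of each outcome.

Using the PMF formula:
P(X = 9) = 0.293168

Rounded to 4 decimal places: 0.2932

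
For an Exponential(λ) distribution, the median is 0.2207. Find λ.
λ = 3.1407

For X ~ Exponential(λ), the CDF is F(x) = 1 - e^(-λx).
The median m satisfies F(m) = 0.5:
1 - e^(-λm) = 0.5
e^(-λm) = 0.5
λm = ln(2)
m = ln(2) / λ

Given m = 0.2207:
λ = ln(2) / 0.2207 = 0.693147 / 0.2207 = 3.1407

Verification: ln(2) / 3.1407 = 0.2207 ✓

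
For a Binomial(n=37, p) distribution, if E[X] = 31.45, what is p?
p = 0.85

For a Binomial(n, p) distribution:
E[X] = n × p

Given n = 37 and E[X] = 31.45:
31.45 = 37 × p
p = 31.45 / 37 = 0.85

Verification: Binomial(37, 0.85) has E[X] = 31.45 ✓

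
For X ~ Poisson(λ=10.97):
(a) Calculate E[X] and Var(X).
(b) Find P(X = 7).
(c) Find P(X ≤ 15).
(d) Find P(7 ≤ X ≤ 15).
(a) E[X] = 10.9700, Var(X) = 10.9700
(b) P(X = 7) = 0.065284
(c) P(X ≤ 15) = 0.908988
(d) P(7 ≤ X ≤ 15) = 0.829132

We have X ~ Poisson(λ=10.97).

(a) Moments:
E[X] = 10.9700
Var(X) = 10.9700
σ = √Var(X) = 3.3121

(b) Point probability using PMF:
P(X = 7) = 0.065284

(c) Cumulative probability using CDF:
P(X ≤ 15) = F(15) = 0.908988

(d) Range probability:
P(7 ≤ X ≤ 15) = P(X ≤ 15) - P(X ≤ 6)
                   = F(15) - F(6)
                   = 0.908988 - 0.079856
                   = 0.829132

This means approximately 82.9% of outcomes fall in the interval [7, 15].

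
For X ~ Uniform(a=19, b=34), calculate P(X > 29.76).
0.282667

We have X ~ Uniform(a=19, b=34).

P(X > 29.76) = 1 - P(X ≤ 29.76)
                = 1 - F(29.76)
                = 1 - 0.717333
                = 0.282667

So there's approximately a 28.3% chance that X exceeds 29.76.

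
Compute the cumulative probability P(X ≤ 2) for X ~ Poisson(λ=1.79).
0.733297

We have X ~ Poisson(λ=1.79).

The CDF gives us P(X ≤ k).

Using the CDF:
P(X ≤ 2) = 0.733297

This means there's approximately a 73.3% chance that X is at most 2.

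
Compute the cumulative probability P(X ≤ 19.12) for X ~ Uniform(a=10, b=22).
0.760000

We have X ~ Uniform(a=10, b=22).

The CDF gives us P(X ≤ k).

Using the CDF:
P(X ≤ 19.12) = 0.760000

This means there's approximately a 76.0% chance that X is at most 19.12.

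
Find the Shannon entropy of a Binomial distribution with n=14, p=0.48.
2.0440 nats

We have X ~ Binomial(n=14, p=0.48).

The Shannon entropy measures the uncertainty or information content of the distribution.

For a Binomial distribution with n=14, p=0.48:
H(X) = 2.0440 nats

(In bits, this would be 2.9488 bits.)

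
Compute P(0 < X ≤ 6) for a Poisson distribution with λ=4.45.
0.825724

We have X ~ Poisson(λ=4.45).

To find P(0 < X ≤ 6), we use:
P(0 < X ≤ 6) = P(X ≤ 6) - P(X ≤ 0)
                 = F(6) - F(0)
                 = 0.837403 - 0.011679
                 = 0.825724

So there's approximately a 82.6% chance that X falls in this range.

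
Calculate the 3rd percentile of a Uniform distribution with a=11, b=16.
11.1500

We have X ~ Uniform(a=11, b=16).

We want to find x such that P(X ≤ x) = 0.03.

This is the 3rd percentile, which means 3% of values fall below this point.

Using the inverse CDF (quantile function):
x = F⁻¹(0.03) = 11.1500

Verification: P(X ≤ 11.1500) = 0.03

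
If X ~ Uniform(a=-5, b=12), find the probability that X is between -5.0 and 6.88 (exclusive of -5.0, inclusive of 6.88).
0.698824

We have X ~ Uniform(a=-5, b=12).

To find P(-5.0 < X ≤ 6.88), we use:
P(-5.0 < X ≤ 6.88) = P(X ≤ 6.88) - P(X ≤ -5.0)
                 = F(6.88) - F(-5.0)
                 = 0.698824 - 0.000000
                 = 0.698824

So there's approximately a 69.9% chance that X falls in this range.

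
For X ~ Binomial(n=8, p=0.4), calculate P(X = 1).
0.089580

We have X ~ Binomial(n=8, p=0.4).

For a Binomial distribution, the PMF gives us the probability of each outcome.

Using the PMF formula:
P(X = 1) = 0.089580

Rounded to 4 decimal places: 0.0896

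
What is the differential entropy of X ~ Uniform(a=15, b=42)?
3.2958 nats

We have X ~ Uniform(a=15, b=42).

The differential entropy measures the uncertainty or information content of the distribution.

For a Uniform distribution with a=15, b=42:
h(X) = 3.2958 nats

(In bits, this would be 4.7549 bits.)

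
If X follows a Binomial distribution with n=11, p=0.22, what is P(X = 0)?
0.065019

We have X ~ Binomial(n=11, p=0.22).

For a Binomial distribution, the PMF gives us the probability of each outcome.

Using the PMF formula:
P(X = 0) = 0.065019

Rounded to 4 decimal places: 0.0650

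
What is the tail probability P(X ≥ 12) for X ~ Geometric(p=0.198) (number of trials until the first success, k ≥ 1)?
0.088291

We have X ~ Geometric(p=0.198) (number of trials until the first success, k ≥ 1).

For discrete distributions, P(X ≥ 12) = 1 - P(X ≤ 11).

P(X ≤ 11) = 0.911709
P(X ≥ 12) = 1 - 0.911709 = 0.088291

So there's approximately a 8.8% chance that X is at least 12.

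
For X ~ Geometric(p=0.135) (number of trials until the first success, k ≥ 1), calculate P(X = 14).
0.020490

We have X ~ Geometric(p=0.135) (number of trials until the first success, k ≥ 1).

For a Geometric distribution, the PMF gives us the probability of each outcome.

Using the PMF formula:
P(X = 14) = 0.020490

Rounded to 4 decimal places: 0.0205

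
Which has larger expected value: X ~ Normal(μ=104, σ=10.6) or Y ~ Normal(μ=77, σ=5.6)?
X has larger mean (104.0000 > 77.0000)

Compute the expected value for each distribution:

X ~ Normal(μ=104, σ=10.6):
E[X] = 104.0000

Y ~ Normal(μ=77, σ=5.6):
E[Y] = 77.0000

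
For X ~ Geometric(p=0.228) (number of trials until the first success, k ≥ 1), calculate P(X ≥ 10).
0.097399

We have X ~ Geometric(p=0.228) (number of trials until the first success, k ≥ 1).

For discrete distributions, P(X ≥ 10) = 1 - P(X ≤ 9).

P(X ≤ 9) = 0.902601
P(X ≥ 10) = 1 - 0.902601 = 0.097399

So there's approximately a 9.7% chance that X is at least 10.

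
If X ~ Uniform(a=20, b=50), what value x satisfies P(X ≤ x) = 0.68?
40.4000

We have X ~ Uniform(a=20, b=50).

We want to find x such that P(X ≤ x) = 0.68.

This is the 68th percentile, which means 68% of values fall below this point.

Using the inverse CDF (quantile function):
x = F⁻¹(0.68) = 40.4000

Verification: P(X ≤ 40.4000) = 0.68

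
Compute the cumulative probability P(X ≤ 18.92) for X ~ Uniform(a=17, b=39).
0.087273

We have X ~ Uniform(a=17, b=39).

The CDF gives us P(X ≤ k).

Using the CDF:
P(X ≤ 18.92) = 0.087273

This means there's approximately a 8.7% chance that X is at most 18.92.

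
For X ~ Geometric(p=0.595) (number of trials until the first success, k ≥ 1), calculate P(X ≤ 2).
0.835975

We have X ~ Geometric(p=0.595) (number of trials until the first success, k ≥ 1).

The CDF gives us P(X ≤ k).

Using the CDF:
P(X ≤ 2) = 0.835975

This means there's approximately a 83.6% chance that X is at most 2.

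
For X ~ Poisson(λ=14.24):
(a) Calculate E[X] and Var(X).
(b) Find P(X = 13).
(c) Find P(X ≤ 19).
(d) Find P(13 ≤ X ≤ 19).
(a) E[X] = 14.2400, Var(X) = 14.2400
(b) P(X = 13) = 0.103991
(c) P(X ≤ 19) = 0.913268
(d) P(13 ≤ X ≤ 19) = 0.578016

We have X ~ Poisson(λ=14.24).

(a) Moments:
E[X] = 14.2400
Var(X) = 14.2400
σ = √Var(X) = 3.7736

(b) Point probability using PMF:
P(X = 13) = 0.103991

(c) Cumulative probability using CDF:
P(X ≤ 19) = F(19) = 0.913268

(d) Range probability:
P(13 ≤ X ≤ 19) = P(X ≤ 19) - P(X ≤ 12)
                   = F(19) - F(12)
                   = 0.913268 - 0.335252
                   = 0.578016

This means approximately 57.8% of outcomes fall in the interval [13, 19].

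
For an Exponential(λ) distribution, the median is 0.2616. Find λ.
λ = 2.6496

For X ~ Exponential(λ), the CDF is F(x) = 1 - e^(-λx).
The median m satisfies F(m) = 0.5:
1 - e^(-λm) = 0.5
e^(-λm) = 0.5
λm = ln(2)
m = ln(2) / λ

Given m = 0.2616:
λ = ln(2) / 0.2616 = 0.693147 / 0.2616 = 2.6496

Verification: ln(2) / 2.6496 = 0.2616 ✓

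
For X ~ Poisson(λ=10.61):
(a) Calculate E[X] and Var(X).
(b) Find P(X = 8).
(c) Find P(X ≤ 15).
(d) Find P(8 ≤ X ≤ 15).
(a) E[X] = 10.6100, Var(X) = 10.6100
(b) P(X = 8) = 0.098251
(c) P(X ≤ 15) = 0.926736
(d) P(8 ≤ X ≤ 15) = 0.756527

We have X ~ Poisson(λ=10.61).

(a) Moments:
E[X] = 10.6100
Var(X) = 10.6100
σ = √Var(X) = 3.2573

(b) Point probability using PMF:
P(X = 8) = 0.098251

(c) Cumulative probability using CDF:
P(X ≤ 15) = F(15) = 0.926736

(d) Range probability:
P(8 ≤ X ≤ 15) = P(X ≤ 15) - P(X ≤ 7)
                   = F(15) - F(7)
                   = 0.926736 - 0.170208
                   = 0.756527

This means approximately 75.7% of outcomes fall in the interval [8, 15].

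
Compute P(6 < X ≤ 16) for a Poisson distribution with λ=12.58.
0.831169

We have X ~ Poisson(λ=12.58).

To find P(6 < X ≤ 16), we use:
P(6 < X ≤ 16) = P(X ≤ 16) - P(X ≤ 6)
                 = F(16) - F(6)
                 = 0.864189 - 0.033020
                 = 0.831169

So there's approximately a 83.1% chance that X falls in this range.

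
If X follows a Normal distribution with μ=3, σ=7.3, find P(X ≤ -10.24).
0.034862

We have X ~ Normal(μ=3, σ=7.3).

The CDF gives us P(X ≤ k).

Using the CDF:
P(X ≤ -10.24) = 0.034862

This means there's approximately a 3.5% chance that X is at most -10.24.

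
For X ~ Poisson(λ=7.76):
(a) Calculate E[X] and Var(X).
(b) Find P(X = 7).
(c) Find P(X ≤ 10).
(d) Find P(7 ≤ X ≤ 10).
(a) E[X] = 7.7600, Var(X) = 7.7600
(b) P(X = 7) = 0.143376
(c) P(X ≤ 10) = 0.838973
(d) P(7 ≤ X ≤ 10) = 0.495417

We have X ~ Poisson(λ=7.76).

(a) Moments:
E[X] = 7.7600
Var(X) = 7.7600
σ = √Var(X) = 2.7857

(b) Point probability using PMF:
P(X = 7) = 0.143376

(c) Cumulative probability using CDF:
P(X ≤ 10) = F(10) = 0.838973

(d) Range probability:
P(7 ≤ X ≤ 10) = P(X ≤ 10) - P(X ≤ 6)
                   = F(10) - F(6)
                   = 0.838973 - 0.343557
                   = 0.495417

This means approximately 49.5% of outcomes fall in the interval [7, 10].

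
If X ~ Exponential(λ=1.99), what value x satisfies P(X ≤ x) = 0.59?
0.4480

We have X ~ Exponential(λ=1.99).

We want to find x such that P(X ≤ x) = 0.59.

This is the 59th percentile, which means 59% of values fall below this point.

Using the inverse CDF (quantile function):
x = F⁻¹(0.59) = 0.4480

Verification: P(X ≤ 0.4480) = 0.59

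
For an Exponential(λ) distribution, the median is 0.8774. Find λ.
λ = 0.7900

For X ~ Exponential(λ), the CDF is F(x) = 1 - e^(-λx).
The median m satisfies F(m) = 0.5:
1 - e^(-λm) = 0.5
e^(-λm) = 0.5
λm = ln(2)
m = ln(2) / λ

Given m = 0.8774:
λ = ln(2) / 0.8774 = 0.693147 / 0.8774 = 0.7900

Verification: ln(2) / 0.7900 = 0.8774 ✓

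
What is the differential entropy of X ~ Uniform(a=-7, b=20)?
3.2958 nats

We have X ~ Uniform(a=-7, b=20).

The differential entropy measures the uncertainty or information content of the distribution.

For a Uniform distribution with a=-7, b=20:
h(X) = 3.2958 nats

(In bits, this would be 4.7549 bits.)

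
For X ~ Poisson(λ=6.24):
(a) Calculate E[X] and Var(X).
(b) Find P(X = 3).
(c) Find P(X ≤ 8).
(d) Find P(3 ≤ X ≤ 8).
(a) E[X] = 6.2400, Var(X) = 6.2400
(b) P(X = 3) = 0.078960
(c) P(X ≤ 8) = 0.821492
(d) P(3 ≤ X ≤ 8) = 0.769414

We have X ~ Poisson(λ=6.24).

(a) Moments:
E[X] = 6.2400
Var(X) = 6.2400
σ = √Var(X) = 2.4980

(b) Point probability using PMF:
P(X = 3) = 0.078960

(c) Cumulative probability using CDF:
P(X ≤ 8) = F(8) = 0.821492

(d) Range probability:
P(3 ≤ X ≤ 8) = P(X ≤ 8) - P(X ≤ 2)
                   = F(8) - F(2)
                   = 0.821492 - 0.052078
                   = 0.769414

This means approximately 76.9% of outcomes fall in the interval [3, 8].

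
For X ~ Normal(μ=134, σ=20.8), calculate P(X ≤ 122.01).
0.282158

We have X ~ Normal(μ=134, σ=20.8).

The CDF gives us P(X ≤ k).

Using the CDF:
P(X ≤ 122.01) = 0.282158

This means there's approximately a 28.2% chance that X is at most 122.01.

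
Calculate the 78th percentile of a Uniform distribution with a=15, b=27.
24.3600

We have X ~ Uniform(a=15, b=27).

We want to find x such that P(X ≤ x) = 0.78.

This is the 78th percentile, which means 78% of values fall below this point.

Using the inverse CDF (quantile function):
x = F⁻¹(0.78) = 24.3600

Verification: P(X ≤ 24.3600) = 0.78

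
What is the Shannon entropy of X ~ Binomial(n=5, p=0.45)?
1.5174 nats

We have X ~ Binomial(n=5, p=0.45).

The Shannon entropy measures the uncertainty or information content of the distribution.

For a Binomial distribution with n=5, p=0.45:
H(X) = 1.5174 nats

(In bits, this would be 2.1891 bits.)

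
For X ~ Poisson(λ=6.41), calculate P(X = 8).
0.116283

We have X ~ Poisson(λ=6.41).

For a Poisson distribution, the PMF gives us the probability of each outcome.

Using the PMF formula:
P(X = 8) = 0.116283

Rounded to 4 decimal places: 0.1163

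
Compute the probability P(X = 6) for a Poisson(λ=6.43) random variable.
0.158278

We have X ~ Poisson(λ=6.43).

For a Poisson distribution, the PMF gives us the probability of each outcome.

Using the PMF formula:
P(X = 6) = 0.158278

Rounded to 4 decimal places: 0.1583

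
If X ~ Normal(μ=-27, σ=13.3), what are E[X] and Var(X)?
E[X] = -27.0000, Var(X) = 176.8900

We have X ~ Normal(μ=-27, σ=13.3).

For a Normal distribution with μ=-27, σ=13.3:

Expected value:
E[X] = -27.0000

Variance:
Var(X) = 176.8900

Standard deviation:
σ = √Var(X) = 13.3000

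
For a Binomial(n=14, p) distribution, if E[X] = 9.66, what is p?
p = 0.69

For a Binomial(n, p) distribution:
E[X] = n × p

Given n = 14 and E[X] = 9.66:
9.66 = 14 × p
p = 9.66 / 14 = 0.69

Verification: Binomial(14, 0.69) has E[X] = 9.66 ✓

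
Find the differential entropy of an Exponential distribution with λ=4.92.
-0.5933 nats

We have X ~ Exponential(λ=4.92).

The differential entropy measures the uncertainty or information content of the distribution.

For an Exponential distribution with λ=4.92:
h(X) = -0.5933 nats

(In bits, this would be -0.8560 bits.)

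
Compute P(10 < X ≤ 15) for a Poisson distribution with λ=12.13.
0.501103

We have X ~ Poisson(λ=12.13).

To find P(10 < X ≤ 15), we use:
P(10 < X ≤ 15) = P(X ≤ 15) - P(X ≤ 10)
                 = F(15) - F(10)
                 = 0.834853 - 0.333750
                 = 0.501103

So there's approximately a 50.1% chance that X falls in this range.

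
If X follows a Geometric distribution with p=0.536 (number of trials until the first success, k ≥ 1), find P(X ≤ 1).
0.536000

We have X ~ Geometric(p=0.536) (number of trials until the first success, k ≥ 1).

The CDF gives us P(X ≤ k).

Using the CDF:
P(X ≤ 1) = 0.536000

This means there's approximately a 53.6% chance that X is at most 1.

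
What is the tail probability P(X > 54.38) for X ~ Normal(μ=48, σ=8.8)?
0.234226

We have X ~ Normal(μ=48, σ=8.8).

P(X > 54.38) = 1 - P(X ≤ 54.38)
                = 1 - F(54.38)
                = 1 - 0.765774
                = 0.234226

So there's approximately a 23.4% chance that X exceeds 54.38.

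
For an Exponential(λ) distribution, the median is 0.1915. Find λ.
λ = 3.6196

For X ~ Exponential(λ), the CDF is F(x) = 1 - e^(-λx).
The median m satisfies F(m) = 0.5:
1 - e^(-λm) = 0.5
e^(-λm) = 0.5
λm = ln(2)
m = ln(2) / λ

Given m = 0.1915:
λ = ln(2) / 0.1915 = 0.693147 / 0.1915 = 3.6196

Verification: ln(2) / 3.6196 = 0.1915 ✓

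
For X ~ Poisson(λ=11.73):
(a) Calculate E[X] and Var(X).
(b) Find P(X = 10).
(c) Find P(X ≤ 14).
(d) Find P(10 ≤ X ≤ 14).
(a) E[X] = 11.7300, Var(X) = 11.7300
(b) P(X = 10) = 0.109381
(c) P(X ≤ 14) = 0.795887
(d) P(10 ≤ X ≤ 14) = 0.529111

We have X ~ Poisson(λ=11.73).

(a) Moments:
E[X] = 11.7300
Var(X) = 11.7300
σ = √Var(X) = 3.4249

(b) Point probability using PMF:
P(X = 10) = 0.109381

(c) Cumulative probability using CDF:
P(X ≤ 14) = F(14) = 0.795887

(d) Range probability:
P(10 ≤ X ≤ 14) = P(X ≤ 14) - P(X ≤ 9)
                   = F(14) - F(9)
                   = 0.795887 - 0.266776
                   = 0.529111

This means approximately 52.9% of outcomes fall in the interval [10, 14].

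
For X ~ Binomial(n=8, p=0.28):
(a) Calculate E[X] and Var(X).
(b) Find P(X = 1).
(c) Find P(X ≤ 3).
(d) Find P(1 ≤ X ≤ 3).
(a) E[X] = 2.2400, Var(X) = 1.6128
(b) P(X = 1) = 0.224686
(c) P(X ≤ 3) = 0.840590
(d) P(1 ≤ X ≤ 3) = 0.768370

We have X ~ Binomial(n=8, p=0.28).

(a) Moments:
E[X] = 2.2400
Var(X) = 1.6128
σ = √Var(X) = 1.2700

(b) Point probability using PMF:
P(X = 1) = 0.224686

(c) Cumulative probability using CDF:
P(X ≤ 3) = F(3) = 0.840590

(d) Range probability:
P(1 ≤ X ≤ 3) = P(X ≤ 3) - P(X ≤ 0)
                   = F(3) - F(0)
                   = 0.840590 - 0.072220
                   = 0.768370

This means approximately 76.8% of outcomes fall in the interval [1, 3].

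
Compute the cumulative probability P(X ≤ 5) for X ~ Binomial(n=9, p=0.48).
0.783856

We have X ~ Binomial(n=9, p=0.48).

The CDF gives us P(X ≤ k).

Using the CDF:
P(X ≤ 5) = 0.783856

This means there's approximately a 78.4% chance that X is at most 5.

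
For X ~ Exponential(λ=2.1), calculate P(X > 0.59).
0.289674

We have X ~ Exponential(λ=2.1).

P(X > 0.59) = 1 - P(X ≤ 0.59)
                = 1 - F(0.59)
                = 1 - 0.710326
                = 0.289674

So there's approximately a 29.0% chance that X exceeds 0.59.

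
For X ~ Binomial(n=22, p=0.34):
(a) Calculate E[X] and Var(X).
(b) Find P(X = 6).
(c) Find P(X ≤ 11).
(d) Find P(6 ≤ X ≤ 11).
(a) E[X] = 7.4800, Var(X) = 4.9368
(b) P(X = 6) = 0.149414
(c) P(X ≤ 11) = 0.961920
(d) P(6 ≤ X ≤ 11) = 0.773909

We have X ~ Binomial(n=22, p=0.34).

(a) Moments:
E[X] = 7.4800
Var(X) = 4.9368
σ = √Var(X) = 2.2219

(b) Point probability using PMF:
P(X = 6) = 0.149414

(c) Cumulative probability using CDF:
P(X ≤ 11) = F(11) = 0.961920

(d) Range probability:
P(6 ≤ X ≤ 11) = P(X ≤ 11) - P(X ≤ 5)
                   = F(11) - F(5)
                   = 0.961920 - 0.188012
                   = 0.773909

This means approximately 77.4% of outcomes fall in the interval [6, 11].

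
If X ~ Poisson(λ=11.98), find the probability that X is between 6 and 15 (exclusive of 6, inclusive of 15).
0.799525

We have X ~ Poisson(λ=11.98).

To find P(6 < X ≤ 15), we use:
P(6 < X ≤ 15) = P(X ≤ 15) - P(X ≤ 6)
                 = F(15) - F(6)
                 = 0.845860 - 0.046334
                 = 0.799525

So there's approximately a 80.0% chance that X falls in this range.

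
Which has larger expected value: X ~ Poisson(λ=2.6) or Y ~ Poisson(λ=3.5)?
Y has larger mean (3.5000 > 2.6000)

Compute the expected value for each distribution:

X ~ Poisson(λ=2.6):
E[X] = 2.6000

Y ~ Poisson(λ=3.5):
E[Y] = 3.5000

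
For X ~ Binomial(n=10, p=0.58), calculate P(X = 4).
0.130445

We have X ~ Binomial(n=10, p=0.58).

For a Binomial distribution, the PMF gives us the probability of each outcome.

Using the PMF formula:
P(X = 4) = 0.130445

Rounded to 4 decimal places: 0.1304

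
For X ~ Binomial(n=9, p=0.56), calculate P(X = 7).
0.120372

We have X ~ Binomial(n=9, p=0.56).

For a Binomial distribution, the PMF gives us the probability of each outcome.

Using the PMF formula:
P(X = 7) = 0.120372

Rounded to 4 decimal places: 0.1204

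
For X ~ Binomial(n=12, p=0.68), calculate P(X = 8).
0.237288

We have X ~ Binomial(n=12, p=0.68).

For a Binomial distribution, the PMF gives us the probability of each outcome.

Using the PMF formula:
P(X = 8) = 0.237288

Rounded to 4 decimal places: 0.2373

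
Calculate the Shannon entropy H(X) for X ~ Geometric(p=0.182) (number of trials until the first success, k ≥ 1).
2.6067 nats

We have X ~ Geometric(p=0.182) (number of trials until the first success, k ≥ 1).

The Shannon entropy measures the uncertainty or information content of the distribution.

For a Geometric distribution with p=0.182 (number of trials until the first success, k ≥ 1):
H(X) = 2.6067 nats

(In bits, this would be 3.7606 bits.)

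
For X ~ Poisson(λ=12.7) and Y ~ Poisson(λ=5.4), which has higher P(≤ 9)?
Y has higher probability (P(Y ≤ 9) = 0.9512 > P(X ≤ 9) = 0.1866)

Compute P(≤ 9) for each distribution:

X ~ Poisson(λ=12.7):
P(X ≤ 9) = 0.1866

Y ~ Poisson(λ=5.4):
P(Y ≤ 9) = 0.9512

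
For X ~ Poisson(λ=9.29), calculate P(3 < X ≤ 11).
0.756727

We have X ~ Poisson(λ=9.29).

To find P(3 < X ≤ 11), we use:
P(3 < X ≤ 11) = P(X ≤ 11) - P(X ≤ 3)
                 = F(11) - F(3)
                 = 0.774001 - 0.017275
                 = 0.756727

So there's approximately a 75.7% chance that X falls in this range.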